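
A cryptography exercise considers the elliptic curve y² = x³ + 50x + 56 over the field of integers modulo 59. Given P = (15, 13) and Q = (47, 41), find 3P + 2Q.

First 3P:
Repeated addition: build up to 3P.
2P: tangent at (15, 13): λ = (3·15² + 50)/(2·13) ≡ 17/26. 26⁻¹ ≡ 25 (mod 59), so λ ≡ 17·25 ≡ 12.
  x = λ² - 15 - 15 = 144 - 30 ≡ 55; y = λ·(15 - 55) - 13 ≡ 38. → (55, 38)
3P: (55, 38) + (15, 13). λ = (13 - 38)/(15 - 55) ≡ 34/19 mod 59. 19⁻¹ ≡ 28 (mod 59) since 19·28 = 532 ≡ 1, so λ ≡ 8.
  x = λ² - 55 - 15 = 64 - 70 ≡ 53; y = λ·(55 - 53) - 38 ≡ 37. → (53, 37)
3P = (53, 37).
Next 2Q:
Repeated addition: build up to 2Q.
2Q: tangent at (47, 41): λ = (3·47² + 50)/(2·41) ≡ 10/23. 23⁻¹ ≡ 18 (mod 59), so λ ≡ 10·18 ≡ 3.
  x = λ² - 47 - 47 = 9 - 94 ≡ 33; y = λ·(47 - 33) - 41 ≡ 1. → (33, 1)
2Q = (33, 1).
Finally 3P + 2Q:
(53, 37) + (33, 1). λ = (1 - 37)/(33 - 53) ≡ 23/39 mod 59. 39⁻¹ ≡ 56 (mod 59), so λ ≡ 49.
  x = λ² - 53 - 33 = 2401 - 86 ≡ 14; y = λ·(53 - 14) - 37 ≡ 45. → (14, 45)

(14, 45)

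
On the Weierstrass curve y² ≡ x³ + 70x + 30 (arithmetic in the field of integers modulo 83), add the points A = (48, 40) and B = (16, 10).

(48, 40) + (16, 10). λ = (10 - 40)/(16 - 48) ≡ 53/51 mod 83. 51⁻¹ ≡ 70 (mod 83) since 51·70 = 3570 ≡ 1, so λ ≡ 58.
  x = λ² - 48 - 16 = 3364 - 64 ≡ 63; y = λ·(48 - 63) - 40 ≡ 3. → (63, 3)

(63, 3)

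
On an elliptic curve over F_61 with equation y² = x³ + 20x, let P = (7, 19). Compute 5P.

(32, 23)

Repeated addition: build up to 5P.
2P: tangent at (7, 19): λ = (3·7² + 20)/(2·19) ≡ 45/38. 38⁻¹ ≡ 53 (mod 61), so λ ≡ 45·53 ≡ 6.
  x = λ² - 7 - 7 = 36 - 14 ≡ 22; y = λ·(7 - 22) - 19 ≡ 13. → (22, 13)
3P: (22, 13) + (7, 19). λ = (19 - 13)/(7 - 22) ≡ 6/46 mod 61. 46⁻¹ ≡ 4 (mod 61) since 46·4 = 184 ≡ 1, so λ ≡ 24.
  x = λ² - 22 - 7 = 576 - 29 ≡ 59; y = λ·(22 - 59) - 13 ≡ 14. → (59, 14)
4P: (59, 14) + (7, 19). λ = (19 - 14)/(7 - 59) ≡ 5/9 mod 61. 9⁻¹ ≡ 34 (mod 61) since 9·34 = 306 ≡ 1, so λ ≡ 48.
  x = λ² - 59 - 7 = 2304 - 66 ≡ 42; y = λ·(59 - 42) - 14 ≡ 9. → (42, 9)
5P: (42, 9) + (7, 19). λ = (19 - 9)/(7 - 42) ≡ 10/26 mod 61. 26⁻¹ ≡ 54 (mod 61) since 26·54 = 1404 ≡ 1, so λ ≡ 52.
  x = λ² - 42 - 7 = 2704 - 49 ≡ 32; y = λ·(42 - 32) - 9 ≡ 23. → (32, 23)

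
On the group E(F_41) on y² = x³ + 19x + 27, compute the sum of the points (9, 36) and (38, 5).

(9, 36) + (38, 5). λ = (5 - 36)/(38 - 9) ≡ 10/29 mod 41. 29⁻¹ ≡ 17 (mod 41) since 29·17 = 493 ≡ 1, so λ ≡ 6.
  x = λ² - 9 - 38 = 36 - 47 ≡ 30; y = λ·(9 - 30) - 36 ≡ 2. → (30, 2)

(30, 2)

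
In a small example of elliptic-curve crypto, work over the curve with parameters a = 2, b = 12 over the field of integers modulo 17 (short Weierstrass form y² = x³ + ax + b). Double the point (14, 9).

tangent at (14, 9): λ = (3·14² + 2)/(2·9) ≡ 12/1. 1⁻¹ ≡ 1 (mod 17) since 1·1 = 1 ≡ 1, so λ ≡ 12·1 ≡ 12.
  x = λ² - 14 - 14 = 144 - 28 ≡ 14; y = λ·(14 - 14) - 9 ≡ 8. → (14, 8)

(14, 8)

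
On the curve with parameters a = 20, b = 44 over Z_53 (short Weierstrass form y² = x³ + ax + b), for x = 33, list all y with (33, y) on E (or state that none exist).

x³ + 20x + 44 = 36641 ≡ 18 (mod 53).
18 is a non-residue mod 53; no y exists.

none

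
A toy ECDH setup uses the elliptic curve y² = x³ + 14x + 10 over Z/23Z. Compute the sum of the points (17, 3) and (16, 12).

(17, 3) + (16, 12). λ = (12 - 3)/(16 - 17) ≡ 9/22 mod 23. 22⁻¹ ≡ 22 (mod 23) since 22·22 = 484 ≡ 1, so λ ≡ 14.
  x = λ² - 17 - 16 = 196 - 33 ≡ 2; y = λ·(17 - 2) - 3 ≡ 0. → (2, 0)

(2, 0)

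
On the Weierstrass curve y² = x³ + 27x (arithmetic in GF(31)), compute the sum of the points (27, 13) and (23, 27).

(27, 13) + (23, 27). λ = (27 - 13)/(23 - 27) ≡ 14/27 mod 31. 27⁻¹ ≡ 23 (mod 31) since 27·23 = 621 ≡ 1, so λ ≡ 12.
  x = λ² - 27 - 23 = 144 - 50 ≡ 1; y = λ·(27 - 1) - 13 ≡ 20. → (1, 20)

(1, 20)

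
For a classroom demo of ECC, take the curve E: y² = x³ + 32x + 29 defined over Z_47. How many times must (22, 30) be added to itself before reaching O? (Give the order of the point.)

11

2P: tangent at (22, 30): λ = (3·22² + 32)/(2·30) ≡ 27/13. 13⁻¹ ≡ 29 (mod 47), so λ ≡ 27·29 ≡ 31.
  x = λ² - 22 - 22 = 961 - 44 ≡ 24; y = λ·(22 - 24) - 30 ≡ 2. → (24, 2)
3P: (24, 2) + (22, 30). λ = (30 - 2)/(22 - 24) ≡ 28/45 mod 47. 45⁻¹ ≡ 23 (mod 47), so λ ≡ 33.
  x = λ² - 24 - 22 = 1089 - 46 ≡ 9; y = λ·(24 - 9) - 2 ≡ 23. → (9, 23)
4P: (9, 23) + (22, 30). λ = (30 - 23)/(22 - 9) ≡ 7/13 mod 47. 13⁻¹ ≡ 29 (mod 47) since 13·29 = 377 ≡ 1, so λ ≡ 15.
  x = λ² - 9 - 22 = 225 - 31 ≡ 6; y = λ·(9 - 6) - 23 ≡ 22. → (6, 22)
5P: (6, 22) + (22, 30). λ = (30 - 22)/(22 - 6) ≡ 8/16 mod 47. 16⁻¹ ≡ 3 (mod 47), so λ ≡ 24.
  x = λ² - 6 - 22 = 576 - 28 ≡ 31; y = λ·(6 - 31) - 22 ≡ 36. → (31, 36)
6P: (31, 36) + (22, 30). λ = (30 - 36)/(22 - 31) ≡ 41/38 mod 47. 38⁻¹ ≡ 26 (mod 47), so λ ≡ 32.
  x = λ² - 31 - 22 = 1024 - 53 ≡ 31; y = λ·(31 - 31) - 36 ≡ 11. → (31, 11)
7P: (31, 11) + (22, 30). λ = (30 - 11)/(22 - 31) ≡ 19/38 mod 47. 38⁻¹ ≡ 26 (mod 47), so λ ≡ 24.
  x = λ² - 31 - 22 = 576 - 53 ≡ 6; y = λ·(31 - 6) - 11 ≡ 25. → (6, 25)
8P: (6, 25) + (22, 30). λ = (30 - 25)/(22 - 6) ≡ 5/16 mod 47. 16⁻¹ ≡ 3 (mod 47) since 16·3 = 48 ≡ 1, so λ ≡ 15.
  x = λ² - 6 - 22 = 225 - 28 ≡ 9; y = λ·(6 - 9) - 25 ≡ 24. → (9, 24)
9P: (9, 24) + (22, 30). λ = (30 - 24)/(22 - 9) ≡ 6/13 mod 47. 13⁻¹ ≡ 29 (mod 47) since 13·29 = 377 ≡ 1, so λ ≡ 33.
  x = λ² - 9 - 22 = 1089 - 31 ≡ 24; y = λ·(9 - 24) - 24 ≡ 45. → (24, 45)
10P: (24, 45) + (22, 30). λ = (30 - 45)/(22 - 24) ≡ 32/45 mod 47. 45⁻¹ ≡ 23 (mod 47), so λ ≡ 31.
  x = λ² - 24 - 22 = 961 - 46 ≡ 22; y = λ·(24 - 22) - 45 ≡ 17. → (22, 17)
11P: (22, 17) + (22, 30): same x and y₁ ≡ -y₂, so the sum is O.
11P = O, so the order is 11.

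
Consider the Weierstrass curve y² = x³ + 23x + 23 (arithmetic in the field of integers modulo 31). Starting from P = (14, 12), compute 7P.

Double-and-add on 7 = (111)₂. Start with P = (14, 12) for the leading 1-bit.
double: tangent at (14, 12): λ = (3·14² + 23)/(2·12) ≡ 22/24. 24⁻¹ ≡ 22 (mod 31), so λ ≡ 22·22 ≡ 19.
  x = λ² - 14 - 14 = 361 - 28 ≡ 23; y = λ·(14 - 23) - 12 ≡ 3. → (23, 3)
add P: (23, 3) + (14, 12). λ = (12 - 3)/(14 - 23) ≡ 9/22 mod 31. 22⁻¹ ≡ 24 (mod 31), so λ ≡ 30.
  x = λ² - 23 - 14 = 900 - 37 ≡ 26; y = λ·(23 - 26) - 3 ≡ 0. → (26, 0)
double: (26, 0) + (26, 0): same x and y₁ ≡ -y₂, so the sum is O.
add P: O + (14, 12) = (14, 12) (identity).

(14, 12)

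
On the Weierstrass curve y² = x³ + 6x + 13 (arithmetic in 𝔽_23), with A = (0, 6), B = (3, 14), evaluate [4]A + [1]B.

First 4A:
Double-and-add on 4 = (100)₂. Start with A = (0, 6) for the leading 1-bit.
double: tangent at (0, 6): λ = (3·0² + 6)/(2·6) ≡ 6/12. 12⁻¹ ≡ 2 (mod 23), so λ ≡ 6·2 ≡ 12.
  x = λ² - 0 - 0 = 144 - 0 ≡ 6; y = λ·(0 - 6) - 6 ≡ 14. → (6, 14)
double: tangent at (6, 14): λ = (3·6² + 6)/(2·14) ≡ 22/5. 5⁻¹ ≡ 14 (mod 23), so λ ≡ 22·14 ≡ 9.
  x = λ² - 6 - 6 = 81 - 12 ≡ 0; y = λ·(6 - 0) - 14 ≡ 17. → (0, 17)
4A = (0, 17).
Finally 4A + B:
(0, 17) + (3, 14). λ = (14 - 17)/(3 - 0) ≡ 20/3 mod 23. 3⁻¹ ≡ 8 (mod 23) since 3·8 = 24 ≡ 1, so λ ≡ 22.
  x = λ² - 0 - 3 = 484 - 3 ≡ 21; y = λ·(0 - 21) - 17 ≡ 4. → (21, 4)

(21, 4)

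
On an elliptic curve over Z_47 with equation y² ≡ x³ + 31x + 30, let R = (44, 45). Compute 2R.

(40, 38)

tangent at (44, 45): λ = (3·44² + 31)/(2·45) ≡ 11/43. 43⁻¹ ≡ 35 (mod 47), so λ ≡ 11·35 ≡ 9.
  x = λ² - 44 - 44 = 81 - 88 ≡ 40; y = λ·(44 - 40) - 45 ≡ 38. → (40, 38)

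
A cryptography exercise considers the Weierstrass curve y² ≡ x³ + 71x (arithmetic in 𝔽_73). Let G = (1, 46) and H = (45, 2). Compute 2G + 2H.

(23, 21)

First 2G:
Repeated addition: build up to 2G.
2G: tangent at (1, 46): λ = (3·1² + 71)/(2·46) ≡ 1/19. 19⁻¹ ≡ 50 (mod 73) since 19·50 = 950 ≡ 1, so λ ≡ 1·50 ≡ 50.
  x = λ² - 1 - 1 = 2500 - 2 ≡ 16; y = λ·(1 - 16) - 46 ≡ 7. → (16, 7)
2G = (16, 7).
Next 2H:
Repeated addition: build up to 2H.
2H: tangent at (45, 2): λ = (3·45² + 71)/(2·2) ≡ 14/4. 4⁻¹ ≡ 55 (mod 73), so λ ≡ 14·55 ≡ 40.
  x = λ² - 45 - 45 = 1600 - 90 ≡ 50; y = λ·(45 - 50) - 2 ≡ 17. → (50, 17)
2H = (50, 17).
Finally 2G + 2H:
(16, 7) + (50, 17). λ = (17 - 7)/(50 - 16) ≡ 10/34 mod 73. 34⁻¹ ≡ 58 (mod 73), so λ ≡ 69.
  x = λ² - 16 - 50 = 4761 - 66 ≡ 23; y = λ·(16 - 23) - 7 ≡ 21. → (23, 21)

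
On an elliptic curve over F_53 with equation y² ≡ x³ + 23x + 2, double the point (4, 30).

tangent at (4, 30): λ = (3·4² + 23)/(2·30) ≡ 18/7. 7⁻¹ ≡ 38 (mod 53) since 7·38 = 266 ≡ 1, so λ ≡ 18·38 ≡ 48.
  x = λ² - 4 - 4 = 2304 - 8 ≡ 17; y = λ·(4 - 17) - 30 ≡ 35. → (17, 35)

(17, 35)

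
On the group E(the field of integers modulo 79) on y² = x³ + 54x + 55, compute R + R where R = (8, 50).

tangent at (8, 50): λ = (3·8² + 54)/(2·50) ≡ 9/21. 21⁻¹ ≡ 64 (mod 79), so λ ≡ 9·64 ≡ 23.
  x = λ² - 8 - 8 = 529 - 16 ≡ 39; y = λ·(8 - 39) - 50 ≡ 27. → (39, 27)

(39, 27)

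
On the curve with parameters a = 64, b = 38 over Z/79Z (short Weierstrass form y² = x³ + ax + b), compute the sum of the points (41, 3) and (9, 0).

(41, 3) + (9, 0). λ = (0 - 3)/(9 - 41) ≡ 76/47 mod 79. 47⁻¹ ≡ 37 (mod 79) since 47·37 = 1739 ≡ 1, so λ ≡ 47.
  x = λ² - 41 - 9 = 2209 - 50 ≡ 26; y = λ·(41 - 26) - 3 ≡ 70. → (26, 70)

(26, 70)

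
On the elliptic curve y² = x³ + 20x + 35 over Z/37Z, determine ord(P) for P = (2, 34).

10

2P: tangent at (2, 34): λ = (3·2² + 20)/(2·34) ≡ 32/31. 31⁻¹ ≡ 6 (mod 37) since 31·6 = 186 ≡ 1, so λ ≡ 32·6 ≡ 7.
  x = λ² - 2 - 2 = 49 - 4 ≡ 8; y = λ·(2 - 8) - 34 ≡ 35. → (8, 35)
3P: (8, 35) + (2, 34). λ = (34 - 35)/(2 - 8) ≡ 36/31 mod 37. 31⁻¹ ≡ 6 (mod 37) since 31·6 = 186 ≡ 1, so λ ≡ 31.
  x = λ² - 8 - 2 = 961 - 10 ≡ 26; y = λ·(8 - 26) - 35 ≡ 36. → (26, 36)
4P: (26, 36) + (2, 34). λ = (34 - 36)/(2 - 26) ≡ 35/13 mod 37. 13⁻¹ ≡ 20 (mod 37) since 13·20 = 260 ≡ 1, so λ ≡ 34.
  x = λ² - 26 - 2 = 1156 - 28 ≡ 18; y = λ·(26 - 18) - 36 ≡ 14. → (18, 14)
5P: (18, 14) + (2, 34). λ = (34 - 14)/(2 - 18) ≡ 20/21 mod 37. 21⁻¹ ≡ 30 (mod 37), so λ ≡ 8.
  x = λ² - 18 - 2 = 64 - 20 ≡ 7; y = λ·(18 - 7) - 14 ≡ 0. → (7, 0)
6P: (7, 0) + (2, 34). λ = (34 - 0)/(2 - 7) ≡ 34/32 mod 37. 32⁻¹ ≡ 22 (mod 37) since 32·22 = 704 ≡ 1, so λ ≡ 8.
  x = λ² - 7 - 2 = 64 - 9 ≡ 18; y = λ·(7 - 18) - 0 ≡ 23. → (18, 23)
7P: (18, 23) + (2, 34). λ = (34 - 23)/(2 - 18) ≡ 11/21 mod 37. 21⁻¹ ≡ 30 (mod 37) since 21·30 = 630 ≡ 1, so λ ≡ 34.
  x = λ² - 18 - 2 = 1156 - 20 ≡ 26; y = λ·(18 - 26) - 23 ≡ 1. → (26, 1)
8P: (26, 1) + (2, 34). λ = (34 - 1)/(2 - 26) ≡ 33/13 mod 37. 13⁻¹ ≡ 20 (mod 37), so λ ≡ 31.
  x = λ² - 26 - 2 = 961 - 28 ≡ 8; y = λ·(26 - 8) - 1 ≡ 2. → (8, 2)
9P: (8, 2) + (2, 34). λ = (34 - 2)/(2 - 8) ≡ 32/31 mod 37. 31⁻¹ ≡ 6 (mod 37), so λ ≡ 7.
  x = λ² - 8 - 2 = 49 - 10 ≡ 2; y = λ·(8 - 2) - 2 ≡ 3. → (2, 3)
10P: (2, 3) + (2, 34): same x and y₁ ≡ -y₂, so the sum is ∞.
10P = ∞, so the order is 10.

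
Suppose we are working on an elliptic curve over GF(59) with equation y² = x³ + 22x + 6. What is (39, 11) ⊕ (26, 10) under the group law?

(16, 18)

(39, 11) + (26, 10). λ = (10 - 11)/(26 - 39) ≡ 58/46 mod 59. 46⁻¹ ≡ 9 (mod 59), so λ ≡ 50.
  x = λ² - 39 - 26 = 2500 - 65 ≡ 16; y = λ·(39 - 16) - 11 ≡ 18. → (16, 18)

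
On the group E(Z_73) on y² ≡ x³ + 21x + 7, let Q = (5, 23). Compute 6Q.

(3, 30)

Repeated addition: build up to 6Q.
2Q: tangent at (5, 23): λ = (3·5² + 21)/(2·23) ≡ 23/46. 46⁻¹ ≡ 27 (mod 73) since 46·27 = 1242 ≡ 1, so λ ≡ 23·27 ≡ 37.
  x = λ² - 5 - 5 = 1369 - 10 ≡ 45; y = λ·(5 - 45) - 23 ≡ 30. → (45, 30)
3Q: (45, 30) + (5, 23). λ = (23 - 30)/(5 - 45) ≡ 66/33 mod 73. 33⁻¹ ≡ 31 (mod 73), so λ ≡ 2.
  x = λ² - 45 - 5 = 4 - 50 ≡ 27; y = λ·(45 - 27) - 30 ≡ 6. → (27, 6)
4Q: (27, 6) + (5, 23). λ = (23 - 6)/(5 - 27) ≡ 17/51 mod 73. 51⁻¹ ≡ 63 (mod 73), so λ ≡ 49.
  x = λ² - 27 - 5 = 2401 - 32 ≡ 33; y = λ·(27 - 33) - 6 ≡ 65. → (33, 65)
5Q: (33, 65) + (5, 23). λ = (23 - 65)/(5 - 33) ≡ 31/45 mod 73. 45⁻¹ ≡ 13 (mod 73), so λ ≡ 38.
  x = λ² - 33 - 5 = 1444 - 38 ≡ 19; y = λ·(33 - 19) - 65 ≡ 29. → (19, 29)
6Q: (19, 29) + (5, 23). λ = (23 - 29)/(5 - 19) ≡ 67/59 mod 73. 59⁻¹ ≡ 26 (mod 73) since 59·26 = 1534 ≡ 1, so λ ≡ 63.
  x = λ² - 19 - 5 = 3969 - 24 ≡ 3; y = λ·(19 - 3) - 29 ≡ 30. → (3, 30)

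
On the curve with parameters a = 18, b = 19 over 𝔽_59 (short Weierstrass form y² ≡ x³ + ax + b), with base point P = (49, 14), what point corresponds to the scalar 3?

Repeated addition: build up to 3P.
2P: tangent at (49, 14): λ = (3·49² + 18)/(2·14) ≡ 23/28. 28⁻¹ ≡ 19 (mod 59), so λ ≡ 23·19 ≡ 24.
  x = λ² - 49 - 49 = 576 - 98 ≡ 6; y = λ·(49 - 6) - 14 ≡ 15. → (6, 15)
3P: (6, 15) + (49, 14). λ = (14 - 15)/(49 - 6) ≡ 58/43 mod 59. 43⁻¹ ≡ 11 (mod 59) since 43·11 = 473 ≡ 1, so λ ≡ 48.
  x = λ² - 6 - 49 = 2304 - 55 ≡ 7; y = λ·(6 - 7) - 15 ≡ 55. → (7, 55)

(7, 55)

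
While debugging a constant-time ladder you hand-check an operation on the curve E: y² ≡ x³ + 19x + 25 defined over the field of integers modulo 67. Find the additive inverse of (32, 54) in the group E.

-(32, 54) = (32, -54 mod 67) = (32, 13).

(32, 13)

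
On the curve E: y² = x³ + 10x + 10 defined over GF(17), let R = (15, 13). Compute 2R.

tangent at (15, 13): λ = (3·15² + 10)/(2·13) ≡ 5/9. 9⁻¹ ≡ 2 (mod 17) since 9·2 = 18 ≡ 1, so λ ≡ 5·2 ≡ 10.
  x = λ² - 15 - 15 = 100 - 30 ≡ 2; y = λ·(15 - 2) - 13 ≡ 15. → (2, 15)

(2, 15)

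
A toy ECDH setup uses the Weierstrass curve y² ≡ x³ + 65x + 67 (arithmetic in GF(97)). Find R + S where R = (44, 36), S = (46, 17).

(44, 36) + (46, 17). λ = (17 - 36)/(46 - 44) ≡ 78/2 mod 97. 2⁻¹ ≡ 49 (mod 97), so λ ≡ 39.
  x = λ² - 44 - 46 = 1521 - 90 ≡ 73; y = λ·(44 - 73) - 36 ≡ 94. → (73, 94)

(73, 94)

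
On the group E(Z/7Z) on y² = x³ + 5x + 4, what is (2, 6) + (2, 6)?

tangent at (2, 6): λ = (3·2² + 5)/(2·6) ≡ 3/5. 5⁻¹ ≡ 3 (mod 7), so λ ≡ 3·3 ≡ 2.
  x = λ² - 2 - 2 = 4 - 4 ≡ 0; y = λ·(2 - 0) - 6 ≡ 5. → (0, 5)

(0, 5)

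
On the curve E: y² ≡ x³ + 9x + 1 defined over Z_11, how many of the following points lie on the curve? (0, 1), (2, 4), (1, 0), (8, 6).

3

(0, 1): 1² ≡ 1, rhs ≡ 1 → on.
(2, 4): 4² ≡ 5, rhs ≡ 5 → on.
(1, 0): 0² ≡ 0, rhs ≡ 0 → on.
(8, 6): 6² ≡ 3, rhs ≡ 2 → off.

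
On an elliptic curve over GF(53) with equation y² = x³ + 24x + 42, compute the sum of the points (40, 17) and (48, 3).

(31, 7)

(40, 17) + (48, 3). λ = (3 - 17)/(48 - 40) ≡ 39/8 mod 53. 8⁻¹ ≡ 20 (mod 53) since 8·20 = 160 ≡ 1, so λ ≡ 38.
  x = λ² - 40 - 48 = 1444 - 88 ≡ 31; y = λ·(40 - 31) - 17 ≡ 7. → (31, 7)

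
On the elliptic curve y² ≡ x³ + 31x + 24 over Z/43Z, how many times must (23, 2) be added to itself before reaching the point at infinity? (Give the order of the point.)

2P: tangent at (23, 2): λ = (3·23² + 31)/(2·2) ≡ 27/4. 4⁻¹ ≡ 11 (mod 43), so λ ≡ 27·11 ≡ 39.
  x = λ² - 23 - 23 = 1521 - 46 ≡ 13; y = λ·(23 - 13) - 2 ≡ 1. → (13, 1)
3P: (13, 1) + (23, 2). λ = (2 - 1)/(23 - 13) ≡ 1/10 mod 43. 10⁻¹ ≡ 13 (mod 43), so λ ≡ 13.
  x = λ² - 13 - 23 = 169 - 36 ≡ 4; y = λ·(13 - 4) - 1 ≡ 30. → (4, 30)
4P: (4, 30) + (23, 2). λ = (2 - 30)/(23 - 4) ≡ 15/19 mod 43. 19⁻¹ ≡ 34 (mod 43), so λ ≡ 37.
  x = λ² - 4 - 23 = 1369 - 27 ≡ 9; y = λ·(4 - 9) - 30 ≡ 0. → (9, 0)
5P: (9, 0) + (23, 2). λ = (2 - 0)/(23 - 9) ≡ 2/14 mod 43. 14⁻¹ ≡ 40 (mod 43), so λ ≡ 37.
  x = λ² - 9 - 23 = 1369 - 32 ≡ 4; y = λ·(9 - 4) - 0 ≡ 13. → (4, 13)
6P: (4, 13) + (23, 2). λ = (2 - 13)/(23 - 4) ≡ 32/19 mod 43. 19⁻¹ ≡ 34 (mod 43) since 19·34 = 646 ≡ 1, so λ ≡ 13.
  x = λ² - 4 - 23 = 169 - 27 ≡ 13; y = λ·(4 - 13) - 13 ≡ 42. → (13, 42)
7P: (13, 42) + (23, 2). λ = (2 - 42)/(23 - 13) ≡ 3/10 mod 43. 10⁻¹ ≡ 13 (mod 43), so λ ≡ 39.
  x = λ² - 13 - 23 = 1521 - 36 ≡ 23; y = λ·(13 - 23) - 42 ≡ 41. → (23, 41)
8P: (23, 41) + (23, 2): same x and y₁ ≡ -y₂, so the sum is the point at infinity.
8P = the point at infinity, so the order is 8.

8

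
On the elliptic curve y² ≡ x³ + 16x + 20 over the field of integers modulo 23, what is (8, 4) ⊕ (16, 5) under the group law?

(8, 4) + (16, 5). λ = (5 - 4)/(16 - 8) ≡ 1/8 mod 23. 8⁻¹ ≡ 3 (mod 23) since 8·3 = 24 ≡ 1, so λ ≡ 3.
  x = λ² - 8 - 16 = 9 - 24 ≡ 8; y = λ·(8 - 8) - 4 ≡ 19. → (8, 19)

(8, 19)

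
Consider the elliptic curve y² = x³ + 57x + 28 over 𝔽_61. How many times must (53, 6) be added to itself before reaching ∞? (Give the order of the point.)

12

2P: tangent at (53, 6): λ = (3·53² + 57)/(2·6) ≡ 5/12. 12⁻¹ ≡ 56 (mod 61), so λ ≡ 5·56 ≡ 36.
  x = λ² - 53 - 53 = 1296 - 106 ≡ 31; y = λ·(53 - 31) - 6 ≡ 54. → (31, 54)
3P: (31, 54) + (53, 6). λ = (6 - 54)/(53 - 31) ≡ 13/22 mod 61. 22⁻¹ ≡ 25 (mod 61), so λ ≡ 20.
  x = λ² - 31 - 53 = 400 - 84 ≡ 11; y = λ·(31 - 11) - 54 ≡ 41. → (11, 41)
4P: (11, 41) + (53, 6). λ = (6 - 41)/(53 - 11) ≡ 26/42 mod 61. 42⁻¹ ≡ 16 (mod 61), so λ ≡ 50.
  x = λ² - 11 - 53 = 2500 - 64 ≡ 57; y = λ·(11 - 57) - 41 ≡ 38. → (57, 38)
5P: (57, 38) + (53, 6). λ = (6 - 38)/(53 - 57) ≡ 29/57 mod 61. 57⁻¹ ≡ 15 (mod 61), so λ ≡ 8.
  x = λ² - 57 - 53 = 64 - 110 ≡ 15; y = λ·(57 - 15) - 38 ≡ 54. → (15, 54)
6P: (15, 54) + (53, 6). λ = (6 - 54)/(53 - 15) ≡ 13/38 mod 61. 38⁻¹ ≡ 53 (mod 61) since 38·53 = 2014 ≡ 1, so λ ≡ 18.
  x = λ² - 15 - 53 = 324 - 68 ≡ 12; y = λ·(15 - 12) - 54 ≡ 0. → (12, 0)
7P: (12, 0) + (53, 6). λ = (6 - 0)/(53 - 12) ≡ 6/41 mod 61. 41⁻¹ ≡ 3 (mod 61) since 41·3 = 123 ≡ 1, so λ ≡ 18.
  x = λ² - 12 - 53 = 324 - 65 ≡ 15; y = λ·(12 - 15) - 0 ≡ 7. → (15, 7)
8P: (15, 7) + (53, 6). λ = (6 - 7)/(53 - 15) ≡ 60/38 mod 61. 38⁻¹ ≡ 53 (mod 61), so λ ≡ 8.
  x = λ² - 15 - 53 = 64 - 68 ≡ 57; y = λ·(15 - 57) - 7 ≡ 23. → (57, 23)
9P: (57, 23) + (53, 6). λ = (6 - 23)/(53 - 57) ≡ 44/57 mod 61. 57⁻¹ ≡ 15 (mod 61), so λ ≡ 50.
  x = λ² - 57 - 53 = 2500 - 110 ≡ 11; y = λ·(57 - 11) - 23 ≡ 20. → (11, 20)
10P: (11, 20) + (53, 6). λ = (6 - 20)/(53 - 11) ≡ 47/42 mod 61. 42⁻¹ ≡ 16 (mod 61) since 42·16 = 672 ≡ 1, so λ ≡ 20.
  x = λ² - 11 - 53 = 400 - 64 ≡ 31; y = λ·(11 - 31) - 20 ≡ 7. → (31, 7)
11P: (31, 7) + (53, 6). λ = (6 - 7)/(53 - 31) ≡ 60/22 mod 61. 22⁻¹ ≡ 25 (mod 61), so λ ≡ 36.
  x = λ² - 31 - 53 = 1296 - 84 ≡ 53; y = λ·(31 - 53) - 7 ≡ 55. → (53, 55)
12P: (53, 55) + (53, 6): same x and y₁ ≡ -y₂, so the sum is ∞.
12P = ∞, so the order is 12.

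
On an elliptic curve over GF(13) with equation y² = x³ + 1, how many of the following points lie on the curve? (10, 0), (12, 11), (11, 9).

(10, 0): 0² ≡ 0, rhs ≡ 0 → on.
(12, 11): 11² ≡ 4, rhs ≡ 0 → off.
(11, 9): 9² ≡ 3, rhs ≡ 6 → off.

1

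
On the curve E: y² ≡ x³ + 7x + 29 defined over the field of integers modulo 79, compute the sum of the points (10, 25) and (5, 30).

(65, 30)

(10, 25) + (5, 30). λ = (30 - 25)/(5 - 10) ≡ 5/74 mod 79. 74⁻¹ ≡ 63 (mod 79), so λ ≡ 78.
  x = λ² - 10 - 5 = 6084 - 15 ≡ 65; y = λ·(10 - 65) - 25 ≡ 30. → (65, 30)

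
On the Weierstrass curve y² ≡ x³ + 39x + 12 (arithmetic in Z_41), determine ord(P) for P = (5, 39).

11

2P: tangent at (5, 39): λ = (3·5² + 39)/(2·39) ≡ 32/37. 37⁻¹ ≡ 10 (mod 41), so λ ≡ 32·10 ≡ 33.
  x = λ² - 5 - 5 = 1089 - 10 ≡ 13; y = λ·(5 - 13) - 39 ≡ 25. → (13, 25)
3P: (13, 25) + (5, 39). λ = (39 - 25)/(5 - 13) ≡ 14/33 mod 41. 33⁻¹ ≡ 5 (mod 41), so λ ≡ 29.
  x = λ² - 13 - 5 = 841 - 18 ≡ 3; y = λ·(13 - 3) - 25 ≡ 19. → (3, 19)
4P: (3, 19) + (5, 39). λ = (39 - 19)/(5 - 3) ≡ 20/2 mod 41. 2⁻¹ ≡ 21 (mod 41), so λ ≡ 10.
  x = λ² - 3 - 5 = 100 - 8 ≡ 10; y = λ·(3 - 10) - 19 ≡ 34. → (10, 34)
5P: (10, 34) + (5, 39). λ = (39 - 34)/(5 - 10) ≡ 5/36 mod 41. 36⁻¹ ≡ 8 (mod 41), so λ ≡ 40.
  x = λ² - 10 - 5 = 1600 - 15 ≡ 27; y = λ·(10 - 27) - 34 ≡ 24. → (27, 24)
6P: (27, 24) + (5, 39). λ = (39 - 24)/(5 - 27) ≡ 15/19 mod 41. 19⁻¹ ≡ 13 (mod 41) since 19·13 = 247 ≡ 1, so λ ≡ 31.
  x = λ² - 27 - 5 = 961 - 32 ≡ 27; y = λ·(27 - 27) - 24 ≡ 17. → (27, 17)
7P: (27, 17) + (5, 39). λ = (39 - 17)/(5 - 27) ≡ 22/19 mod 41. 19⁻¹ ≡ 13 (mod 41) since 19·13 = 247 ≡ 1, so λ ≡ 40.
  x = λ² - 27 - 5 = 1600 - 32 ≡ 10; y = λ·(27 - 10) - 17 ≡ 7. → (10, 7)
8P: (10, 7) + (5, 39). λ = (39 - 7)/(5 - 10) ≡ 32/36 mod 41. 36⁻¹ ≡ 8 (mod 41) since 36·8 = 288 ≡ 1, so λ ≡ 10.
  x = λ² - 10 - 5 = 100 - 15 ≡ 3; y = λ·(10 - 3) - 7 ≡ 22. → (3, 22)
9P: (3, 22) + (5, 39). λ = (39 - 22)/(5 - 3) ≡ 17/2 mod 41. 2⁻¹ ≡ 21 (mod 41) since 2·21 = 42 ≡ 1, so λ ≡ 29.
  x = λ² - 3 - 5 = 841 - 8 ≡ 13; y = λ·(3 - 13) - 22 ≡ 16. → (13, 16)
10P: (13, 16) + (5, 39). λ = (39 - 16)/(5 - 13) ≡ 23/33 mod 41. 33⁻¹ ≡ 5 (mod 41) since 33·5 = 165 ≡ 1, so λ ≡ 33.
  x = λ² - 13 - 5 = 1089 - 18 ≡ 5; y = λ·(13 - 5) - 16 ≡ 2. → (5, 2)
11P: (5, 2) + (5, 39): same x and y₁ ≡ -y₂, so the sum is O.
11P = O, so the order is 11.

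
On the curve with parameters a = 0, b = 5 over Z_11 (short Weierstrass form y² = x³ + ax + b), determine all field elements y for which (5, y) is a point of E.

3, 8

x³ + 0x + 5 = 130 ≡ 9 (mod 11).
Square roots of 9 mod 11: 3 and 8 (since 3² = 9 ≡ 9).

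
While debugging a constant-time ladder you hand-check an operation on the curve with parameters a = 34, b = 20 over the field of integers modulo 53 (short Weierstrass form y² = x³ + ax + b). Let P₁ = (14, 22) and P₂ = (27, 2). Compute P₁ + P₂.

(14, 22) + (27, 2). λ = (2 - 22)/(27 - 14) ≡ 33/13 mod 53. 13⁻¹ ≡ 49 (mod 53), so λ ≡ 27.
  x = λ² - 14 - 27 = 729 - 41 ≡ 52; y = λ·(14 - 52) - 22 ≡ 12. → (52, 12)

(52, 12)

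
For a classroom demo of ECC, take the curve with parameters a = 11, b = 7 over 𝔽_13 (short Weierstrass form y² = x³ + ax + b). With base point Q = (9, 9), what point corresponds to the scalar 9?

Repeated addition: build up to 9Q.
2Q: tangent at (9, 9): λ = (3·9² + 11)/(2·9) ≡ 7/5. 5⁻¹ ≡ 8 (mod 13), so λ ≡ 7·8 ≡ 4.
  x = λ² - 9 - 9 = 16 - 18 ≡ 11; y = λ·(9 - 11) - 9 ≡ 9. → (11, 9)
3Q: (11, 9) + (9, 9). λ = (9 - 9)/(9 - 11) ≡ 0/11 mod 13. 11⁻¹ ≡ 6 (mod 13) since 11·6 = 66 ≡ 1, so λ ≡ 0.
  x = λ² - 11 - 9 = 0 - 20 ≡ 6; y = λ·(11 - 6) - 9 ≡ 4. → (6, 4)
4Q: (6, 4) + (9, 9). λ = (9 - 4)/(9 - 6) ≡ 5/3 mod 13. 3⁻¹ ≡ 9 (mod 13) since 3·9 = 27 ≡ 1, so λ ≡ 6.
  x = λ² - 6 - 9 = 36 - 15 ≡ 8; y = λ·(6 - 8) - 4 ≡ 10. → (8, 10)
5Q: (8, 10) + (9, 9). λ = (9 - 10)/(9 - 8) ≡ 12/1 mod 13. 1⁻¹ ≡ 1 (mod 13), so λ ≡ 12.
  x = λ² - 8 - 9 = 144 - 17 ≡ 10; y = λ·(8 - 10) - 10 ≡ 5. → (10, 5)
6Q: (10, 5) + (9, 9). λ = (9 - 5)/(9 - 10) ≡ 4/12 mod 13. 12⁻¹ ≡ 12 (mod 13), so λ ≡ 9.
  x = λ² - 10 - 9 = 81 - 19 ≡ 10; y = λ·(10 - 10) - 5 ≡ 8. → (10, 8)
7Q: (10, 8) + (9, 9). λ = (9 - 8)/(9 - 10) ≡ 1/12 mod 13. 12⁻¹ ≡ 12 (mod 13), so λ ≡ 12.
  x = λ² - 10 - 9 = 144 - 19 ≡ 8; y = λ·(10 - 8) - 8 ≡ 3. → (8, 3)
8Q: (8, 3) + (9, 9). λ = (9 - 3)/(9 - 8) ≡ 6/1 mod 13. 1⁻¹ ≡ 1 (mod 13) since 1·1 = 1 ≡ 1, so λ ≡ 6.
  x = λ² - 8 - 9 = 36 - 17 ≡ 6; y = λ·(8 - 6) - 3 ≡ 9. → (6, 9)
9Q: (6, 9) + (9, 9). λ = (9 - 9)/(9 - 6) ≡ 0/3 mod 13. 3⁻¹ ≡ 9 (mod 13), so λ ≡ 0.
  x = λ² - 6 - 9 = 0 - 15 ≡ 11; y = λ·(6 - 11) - 9 ≡ 4. → (11, 4)

(11, 4)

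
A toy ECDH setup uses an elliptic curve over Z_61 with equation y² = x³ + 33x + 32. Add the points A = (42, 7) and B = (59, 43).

(1, 26)

(42, 7) + (59, 43). λ = (43 - 7)/(59 - 42) ≡ 36/17 mod 61. 17⁻¹ ≡ 18 (mod 61), so λ ≡ 38.
  x = λ² - 42 - 59 = 1444 - 101 ≡ 1; y = λ·(42 - 1) - 7 ≡ 26. → (1, 26)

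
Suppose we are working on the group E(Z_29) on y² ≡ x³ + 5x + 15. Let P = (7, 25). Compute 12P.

(28, 26)

Repeated addition: build up to 12P.
2P: tangent at (7, 25): λ = (3·7² + 5)/(2·25) ≡ 7/21. 21⁻¹ ≡ 18 (mod 29), so λ ≡ 7·18 ≡ 10.
  x = λ² - 7 - 7 = 100 - 14 ≡ 28; y = λ·(7 - 28) - 25 ≡ 26. → (28, 26)
3P: (28, 26) + (7, 25). λ = (25 - 26)/(7 - 28) ≡ 28/8 mod 29. 8⁻¹ ≡ 11 (mod 29) since 8·11 = 88 ≡ 1, so λ ≡ 18.
  x = λ² - 28 - 7 = 324 - 35 ≡ 28; y = λ·(28 - 28) - 26 ≡ 3. → (28, 3)
4P: (28, 3) + (7, 25). λ = (25 - 3)/(7 - 28) ≡ 22/8 mod 29. 8⁻¹ ≡ 11 (mod 29), so λ ≡ 10.
  x = λ² - 28 - 7 = 100 - 35 ≡ 7; y = λ·(28 - 7) - 3 ≡ 4. → (7, 4)
5P: (7, 4) + (7, 25): same x and y₁ ≡ -y₂, so the sum is the point at infinity.
6P: the point at infinity + (7, 25) = (7, 25) (identity).
7P: tangent at (7, 25): λ = (3·7² + 5)/(2·25) ≡ 7/21. 21⁻¹ ≡ 18 (mod 29), so λ ≡ 7·18 ≡ 10.
  x = λ² - 7 - 7 = 100 - 14 ≡ 28; y = λ·(7 - 28) - 25 ≡ 26. → (28, 26)
8P: (28, 26) + (7, 25). λ = (25 - 26)/(7 - 28) ≡ 28/8 mod 29. 8⁻¹ ≡ 11 (mod 29), so λ ≡ 18.
  x = λ² - 28 - 7 = 324 - 35 ≡ 28; y = λ·(28 - 28) - 26 ≡ 3. → (28, 3)
9P: (28, 3) + (7, 25). λ = (25 - 3)/(7 - 28) ≡ 22/8 mod 29. 8⁻¹ ≡ 11 (mod 29) since 8·11 = 88 ≡ 1, so λ ≡ 10.
  x = λ² - 28 - 7 = 100 - 35 ≡ 7; y = λ·(28 - 7) - 3 ≡ 4. → (7, 4)
10P: (7, 4) + (7, 25): same x and y₁ ≡ -y₂, so the sum is the point at infinity.
11P: the point at infinity + (7, 25) = (7, 25) (identity).
12P: tangent at (7, 25): λ = (3·7² + 5)/(2·25) ≡ 7/21. 21⁻¹ ≡ 18 (mod 29), so λ ≡ 7·18 ≡ 10.
  x = λ² - 7 - 7 = 100 - 14 ≡ 28; y = λ·(7 - 28) - 25 ≡ 26. → (28, 26)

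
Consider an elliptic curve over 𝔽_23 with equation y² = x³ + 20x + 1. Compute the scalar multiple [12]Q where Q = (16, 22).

Repeated addition: build up to 12Q.
2Q: tangent at (16, 22): λ = (3·16² + 20)/(2·22) ≡ 6/21. 21⁻¹ ≡ 11 (mod 23), so λ ≡ 6·11 ≡ 20.
  x = λ² - 16 - 16 = 400 - 32 ≡ 0; y = λ·(16 - 0) - 22 ≡ 22. → (0, 22)
3Q: (0, 22) + (16, 22). λ = (22 - 22)/(16 - 0) ≡ 0/16 mod 23. 16⁻¹ ≡ 13 (mod 23), so λ ≡ 0.
  x = λ² - 0 - 16 = 0 - 16 ≡ 7; y = λ·(0 - 7) - 22 ≡ 1. → (7, 1)
4Q: (7, 1) + (16, 22). λ = (22 - 1)/(16 - 7) ≡ 21/9 mod 23. 9⁻¹ ≡ 18 (mod 23), so λ ≡ 10.
  x = λ² - 7 - 16 = 100 - 23 ≡ 8; y = λ·(7 - 8) - 1 ≡ 12. → (8, 12)
5Q: (8, 12) + (16, 22). λ = (22 - 12)/(16 - 8) ≡ 10/8 mod 23. 8⁻¹ ≡ 3 (mod 23) since 8·3 = 24 ≡ 1, so λ ≡ 7.
  x = λ² - 8 - 16 = 49 - 24 ≡ 2; y = λ·(8 - 2) - 12 ≡ 7. → (2, 7)
6Q: (2, 7) + (16, 22). λ = (22 - 7)/(16 - 2) ≡ 15/14 mod 23. 14⁻¹ ≡ 5 (mod 23), so λ ≡ 6.
  x = λ² - 2 - 16 = 36 - 18 ≡ 18; y = λ·(2 - 18) - 7 ≡ 12. → (18, 12)
7Q: (18, 12) + (16, 22). λ = (22 - 12)/(16 - 18) ≡ 10/21 mod 23. 21⁻¹ ≡ 11 (mod 23) since 21·11 = 231 ≡ 1, so λ ≡ 18.
  x = λ² - 18 - 16 = 324 - 34 ≡ 14; y = λ·(18 - 14) - 12 ≡ 14. → (14, 14)
8Q: (14, 14) + (16, 22). λ = (22 - 14)/(16 - 14) ≡ 8/2 mod 23. 2⁻¹ ≡ 12 (mod 23) since 2·12 = 24 ≡ 1, so λ ≡ 4.
  x = λ² - 14 - 16 = 16 - 30 ≡ 9; y = λ·(14 - 9) - 14 ≡ 6. → (9, 6)
9Q: (9, 6) + (16, 22). λ = (22 - 6)/(16 - 9) ≡ 16/7 mod 23. 7⁻¹ ≡ 10 (mod 23), so λ ≡ 22.
  x = λ² - 9 - 16 = 484 - 25 ≡ 22; y = λ·(9 - 22) - 6 ≡ 7. → (22, 7)
10Q: (22, 7) + (16, 22). λ = (22 - 7)/(16 - 22) ≡ 15/17 mod 23. 17⁻¹ ≡ 19 (mod 23) since 17·19 = 323 ≡ 1, so λ ≡ 9.
  x = λ² - 22 - 16 = 81 - 38 ≡ 20; y = λ·(22 - 20) - 7 ≡ 11. → (20, 11)
11Q: (20, 11) + (16, 22). λ = (22 - 11)/(16 - 20) ≡ 11/19 mod 23. 19⁻¹ ≡ 17 (mod 23), so λ ≡ 3.
  x = λ² - 20 - 16 = 9 - 36 ≡ 19; y = λ·(20 - 19) - 11 ≡ 15. → (19, 15)
12Q: (19, 15) + (16, 22). λ = (22 - 15)/(16 - 19) ≡ 7/20 mod 23. 20⁻¹ ≡ 15 (mod 23) since 20·15 = 300 ≡ 1, so λ ≡ 13.
  x = λ² - 19 - 16 = 169 - 35 ≡ 19; y = λ·(19 - 19) - 15 ≡ 8. → (19, 8)

(19, 8)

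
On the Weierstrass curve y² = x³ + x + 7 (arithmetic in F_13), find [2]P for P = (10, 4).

(2, 11)

tangent at (10, 4): λ = (3·10² + 1)/(2·4) ≡ 2/8. 8⁻¹ ≡ 5 (mod 13) since 8·5 = 40 ≡ 1, so λ ≡ 2·5 ≡ 10.
  x = λ² - 10 - 10 = 100 - 20 ≡ 2; y = λ·(10 - 2) - 4 ≡ 11. → (2, 11)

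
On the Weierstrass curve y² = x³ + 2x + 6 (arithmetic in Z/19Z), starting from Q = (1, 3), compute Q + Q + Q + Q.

(16, 7)

Double-and-add on 4 = (100)₂. Start with Q = (1, 3) for the leading 1-bit.
double: tangent at (1, 3): λ = (3·1² + 2)/(2·3) ≡ 5/6. 6⁻¹ ≡ 16 (mod 19), so λ ≡ 5·16 ≡ 4.
  x = λ² - 1 - 1 = 16 - 2 ≡ 14; y = λ·(1 - 14) - 3 ≡ 2. → (14, 2)
double: tangent at (14, 2): λ = (3·14² + 2)/(2·2) ≡ 1/4. 4⁻¹ ≡ 5 (mod 19), so λ ≡ 1·5 ≡ 5.
  x = λ² - 14 - 14 = 25 - 28 ≡ 16; y = λ·(14 - 16) - 2 ≡ 7. → (16, 7)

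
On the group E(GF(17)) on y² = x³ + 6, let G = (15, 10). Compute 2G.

tangent at (15, 10): λ = (3·15² + 0)/(2·10) ≡ 12/3. 3⁻¹ ≡ 6 (mod 17), so λ ≡ 12·6 ≡ 4.
  x = λ² - 15 - 15 = 16 - 30 ≡ 3; y = λ·(15 - 3) - 10 ≡ 4. → (3, 4)

(3, 4)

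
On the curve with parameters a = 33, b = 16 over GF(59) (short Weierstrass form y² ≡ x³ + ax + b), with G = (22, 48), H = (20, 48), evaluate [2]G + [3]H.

(4, 34)

First 2G:
Repeated addition: build up to 2G.
2G: tangent at (22, 48): λ = (3·22² + 33)/(2·48) ≡ 10/37. 37⁻¹ ≡ 8 (mod 59) since 37·8 = 296 ≡ 1, so λ ≡ 10·8 ≡ 21.
  x = λ² - 22 - 22 = 441 - 44 ≡ 43; y = λ·(22 - 43) - 48 ≡ 42. → (43, 42)
2G = (43, 42).
Next 3H:
Repeated addition: build up to 3H.
2H: tangent at (20, 48): λ = (3·20² + 33)/(2·48) ≡ 53/37. 37⁻¹ ≡ 8 (mod 59), so λ ≡ 53·8 ≡ 11.
  x = λ² - 20 - 20 = 121 - 40 ≡ 22; y = λ·(20 - 22) - 48 ≡ 48. → (22, 48)
3H: (22, 48) + (20, 48). λ = (48 - 48)/(20 - 22) ≡ 0/57 mod 59. 57⁻¹ ≡ 29 (mod 59) since 57·29 = 1653 ≡ 1, so λ ≡ 0.
  x = λ² - 22 - 20 = 0 - 42 ≡ 17; y = λ·(22 - 17) - 48 ≡ 11. → (17, 11)
3H = (17, 11).
Finally 2G + 3H:
(43, 42) + (17, 11). λ = (11 - 42)/(17 - 43) ≡ 28/33 mod 59. 33⁻¹ ≡ 34 (mod 59), so λ ≡ 8.
  x = λ² - 43 - 17 = 64 - 60 ≡ 4; y = λ·(43 - 4) - 42 ≡ 34. → (4, 34)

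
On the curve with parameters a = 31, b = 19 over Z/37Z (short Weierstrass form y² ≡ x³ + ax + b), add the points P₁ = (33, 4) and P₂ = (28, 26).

(33, 4) + (28, 26). λ = (26 - 4)/(28 - 33) ≡ 22/32 mod 37. 32⁻¹ ≡ 22 (mod 37), so λ ≡ 3.
  x = λ² - 33 - 28 = 9 - 61 ≡ 22; y = λ·(33 - 22) - 4 ≡ 29. → (22, 29)

(22, 29)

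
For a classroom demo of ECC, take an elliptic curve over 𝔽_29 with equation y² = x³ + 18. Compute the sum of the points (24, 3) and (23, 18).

(4, 16)

(24, 3) + (23, 18). λ = (18 - 3)/(23 - 24) ≡ 15/28 mod 29. 28⁻¹ ≡ 28 (mod 29) since 28·28 = 784 ≡ 1, so λ ≡ 14.
  x = λ² - 24 - 23 = 196 - 47 ≡ 4; y = λ·(24 - 4) - 3 ≡ 16. → (4, 16)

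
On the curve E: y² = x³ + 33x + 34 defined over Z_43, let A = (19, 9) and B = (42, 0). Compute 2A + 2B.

(22, 20)

First 2A:
Repeated addition: build up to 2A.
2A: tangent at (19, 9): λ = (3·19² + 33)/(2·9) ≡ 41/18. 18⁻¹ ≡ 12 (mod 43), so λ ≡ 41·12 ≡ 19.
  x = λ² - 19 - 19 = 361 - 38 ≡ 22; y = λ·(19 - 22) - 9 ≡ 20. → (22, 20)
2A = (22, 20).
Next 2B:
Repeated addition: build up to 2B.
2B: (42, 0) + (42, 0): same x and y₁ ≡ -y₂, so the sum is O.
2B = O.
Finally 2A + 2B:
(22, 20) + O = (22, 20) (identity).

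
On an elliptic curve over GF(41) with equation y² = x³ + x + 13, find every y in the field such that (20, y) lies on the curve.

x³ + 1x + 13 = 8033 ≡ 38 (mod 41).
38 is a non-residue mod 41; no y exists.

none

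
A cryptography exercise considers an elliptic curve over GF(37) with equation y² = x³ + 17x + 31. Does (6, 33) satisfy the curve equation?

yes

y² = 33² ≡ 16; x³ + 17x + 31 = 349 ≡ 16 (mod 37). 16 = 16.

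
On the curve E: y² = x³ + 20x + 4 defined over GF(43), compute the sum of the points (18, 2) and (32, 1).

(2, 3)

(18, 2) + (32, 1). λ = (1 - 2)/(32 - 18) ≡ 42/14 mod 43. 14⁻¹ ≡ 40 (mod 43) since 14·40 = 560 ≡ 1, so λ ≡ 3.
  x = λ² - 18 - 32 = 9 - 50 ≡ 2; y = λ·(18 - 2) - 2 ≡ 3. → (2, 3)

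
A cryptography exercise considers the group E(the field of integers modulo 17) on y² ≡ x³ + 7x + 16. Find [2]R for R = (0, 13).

(9, 14)

tangent at (0, 13): λ = (3·0² + 7)/(2·13) ≡ 7/9. 9⁻¹ ≡ 2 (mod 17), so λ ≡ 7·2 ≡ 14.
  x = λ² - 0 - 0 = 196 - 0 ≡ 9; y = λ·(0 - 9) - 13 ≡ 14. → (9, 14)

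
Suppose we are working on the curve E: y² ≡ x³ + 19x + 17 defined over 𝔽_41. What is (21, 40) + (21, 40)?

(19, 12)

tangent at (21, 40): λ = (3·21² + 19)/(2·40) ≡ 30/39. 39⁻¹ ≡ 20 (mod 41), so λ ≡ 30·20 ≡ 26.
  x = λ² - 21 - 21 = 676 - 42 ≡ 19; y = λ·(21 - 19) - 40 ≡ 12. → (19, 12)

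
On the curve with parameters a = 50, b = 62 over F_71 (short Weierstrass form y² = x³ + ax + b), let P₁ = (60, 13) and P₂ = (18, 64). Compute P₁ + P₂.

(47, 27)

(60, 13) + (18, 64). λ = (64 - 13)/(18 - 60) ≡ 51/29 mod 71. 29⁻¹ ≡ 49 (mod 71), so λ ≡ 14.
  x = λ² - 60 - 18 = 196 - 78 ≡ 47; y = λ·(60 - 47) - 13 ≡ 27. → (47, 27)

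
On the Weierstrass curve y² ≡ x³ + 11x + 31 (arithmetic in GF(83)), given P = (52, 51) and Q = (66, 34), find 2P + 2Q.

(16, 30)

First 2P:
Repeated addition: build up to 2P.
2P: tangent at (52, 51): λ = (3·52² + 11)/(2·51) ≡ 72/19. 19⁻¹ ≡ 35 (mod 83), so λ ≡ 72·35 ≡ 30.
  x = λ² - 52 - 52 = 900 - 104 ≡ 49; y = λ·(52 - 49) - 51 ≡ 39. → (49, 39)
2P = (49, 39).
Next 2Q:
Repeated addition: build up to 2Q.
2Q: tangent at (66, 34): λ = (3·66² + 11)/(2·34) ≡ 48/68. 68⁻¹ ≡ 11 (mod 83) since 68·11 = 748 ≡ 1, so λ ≡ 48·11 ≡ 30.
  x = λ² - 66 - 66 = 900 - 132 ≡ 21; y = λ·(66 - 21) - 34 ≡ 71. → (21, 71)
2Q = (21, 71).
Finally 2P + 2Q:
(49, 39) + (21, 71). λ = (71 - 39)/(21 - 49) ≡ 32/55 mod 83. 55⁻¹ ≡ 80 (mod 83) since 55·80 = 4400 ≡ 1, so λ ≡ 70.
  x = λ² - 49 - 21 = 4900 - 70 ≡ 16; y = λ·(49 - 16) - 39 ≡ 30. → (16, 30)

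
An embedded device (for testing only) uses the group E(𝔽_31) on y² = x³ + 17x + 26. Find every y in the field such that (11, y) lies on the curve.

5, 26

x³ + 17x + 26 = 1544 ≡ 25 (mod 31).
Square roots of 25 mod 31: 5 and 26 (since 5² = 25 ≡ 25).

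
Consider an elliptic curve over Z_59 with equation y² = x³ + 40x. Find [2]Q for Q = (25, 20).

(12, 5)

tangent at (25, 20): λ = (3·25² + 40)/(2·20) ≡ 27/40. 40⁻¹ ≡ 31 (mod 59) since 40·31 = 1240 ≡ 1, so λ ≡ 27·31 ≡ 11.
  x = λ² - 25 - 25 = 121 - 50 ≡ 12; y = λ·(25 - 12) - 20 ≡ 5. → (12, 5)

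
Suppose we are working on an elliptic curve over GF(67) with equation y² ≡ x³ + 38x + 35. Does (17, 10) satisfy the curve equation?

yes

y² = 10² ≡ 33; x³ + 38x + 35 = 5594 ≡ 33 (mod 67). 33 = 33.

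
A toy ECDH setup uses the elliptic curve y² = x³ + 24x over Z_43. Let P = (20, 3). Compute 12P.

(10, 37)

Double-and-add on 12 = (1100)₂. Start with P = (20, 3) for the leading 1-bit.
double: tangent at (20, 3): λ = (3·20² + 24)/(2·3) ≡ 20/6. 6⁻¹ ≡ 36 (mod 43) since 6·36 = 216 ≡ 1, so λ ≡ 20·36 ≡ 32.
  x = λ² - 20 - 20 = 1024 - 40 ≡ 38; y = λ·(20 - 38) - 3 ≡ 23. → (38, 23)
add P: (38, 23) + (20, 3). λ = (3 - 23)/(20 - 38) ≡ 23/25 mod 43. 25⁻¹ ≡ 31 (mod 43), so λ ≡ 25.
  x = λ² - 38 - 20 = 625 - 58 ≡ 8; y = λ·(38 - 8) - 23 ≡ 39. → (8, 39)
double: tangent at (8, 39): λ = (3·8² + 24)/(2·39) ≡ 1/35. 35⁻¹ ≡ 16 (mod 43), so λ ≡ 1·16 ≡ 16.
  x = λ² - 8 - 8 = 256 - 16 ≡ 25; y = λ·(8 - 25) - 39 ≡ 33. → (25, 33)
double: tangent at (25, 33): λ = (3·25² + 24)/(2·33) ≡ 7/23. 23⁻¹ ≡ 15 (mod 43) since 23·15 = 345 ≡ 1, so λ ≡ 7·15 ≡ 19.
  x = λ² - 25 - 25 = 361 - 50 ≡ 10; y = λ·(25 - 10) - 33 ≡ 37. → (10, 37)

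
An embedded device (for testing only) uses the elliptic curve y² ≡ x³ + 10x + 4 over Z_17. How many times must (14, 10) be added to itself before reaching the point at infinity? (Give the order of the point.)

2P: tangent at (14, 10): λ = (3·14² + 10)/(2·10) ≡ 3/3. 3⁻¹ ≡ 6 (mod 17) since 3·6 = 18 ≡ 1, so λ ≡ 3·6 ≡ 1.
  x = λ² - 14 - 14 = 1 - 28 ≡ 7; y = λ·(14 - 7) - 10 ≡ 14. → (7, 14)
3P: (7, 14) + (14, 10). λ = (10 - 14)/(14 - 7) ≡ 13/7 mod 17. 7⁻¹ ≡ 5 (mod 17) since 7·5 = 35 ≡ 1, so λ ≡ 14.
  x = λ² - 7 - 14 = 196 - 21 ≡ 5; y = λ·(7 - 5) - 14 ≡ 14. → (5, 14)
4P: (5, 14) + (14, 10). λ = (10 - 14)/(14 - 5) ≡ 13/9 mod 17. 9⁻¹ ≡ 2 (mod 17) since 9·2 = 18 ≡ 1, so λ ≡ 9.
  x = λ² - 5 - 14 = 81 - 19 ≡ 11; y = λ·(5 - 11) - 14 ≡ 0. → (11, 0)
5P: (11, 0) + (14, 10). λ = (10 - 0)/(14 - 11) ≡ 10/3 mod 17. 3⁻¹ ≡ 6 (mod 17), so λ ≡ 9.
  x = λ² - 11 - 14 = 81 - 25 ≡ 5; y = λ·(11 - 5) - 0 ≡ 3. → (5, 3)
6P: (5, 3) + (14, 10). λ = (10 - 3)/(14 - 5) ≡ 7/9 mod 17. 9⁻¹ ≡ 2 (mod 17), so λ ≡ 14.
  x = λ² - 5 - 14 = 196 - 19 ≡ 7; y = λ·(5 - 7) - 3 ≡ 3. → (7, 3)
7P: (7, 3) + (14, 10). λ = (10 - 3)/(14 - 7) ≡ 7/7 mod 17. 7⁻¹ ≡ 5 (mod 17) since 7·5 = 35 ≡ 1, so λ ≡ 1.
  x = λ² - 7 - 14 = 1 - 21 ≡ 14; y = λ·(7 - 14) - 3 ≡ 7. → (14, 7)
8P: (14, 7) + (14, 10): same x and y₁ ≡ -y₂, so the sum is the point at infinity.
8P = the point at infinity, so the order is 8.

8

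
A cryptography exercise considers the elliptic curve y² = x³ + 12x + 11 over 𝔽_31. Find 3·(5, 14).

(20, 6)

Write G = (5, 14).
Repeated addition: build up to 3G.
2G: tangent at (5, 14): λ = (3·5² + 12)/(2·14) ≡ 25/28. 28⁻¹ ≡ 10 (mod 31) since 28·10 = 280 ≡ 1, so λ ≡ 25·10 ≡ 2.
  x = λ² - 5 - 5 = 4 - 10 ≡ 25; y = λ·(5 - 25) - 14 ≡ 8. → (25, 8)
3G: (25, 8) + (5, 14). λ = (14 - 8)/(5 - 25) ≡ 6/11 mod 31. 11⁻¹ ≡ 17 (mod 31) since 11·17 = 187 ≡ 1, so λ ≡ 9.
  x = λ² - 25 - 5 = 81 - 30 ≡ 20; y = λ·(25 - 20) - 8 ≡ 6. → (20, 6)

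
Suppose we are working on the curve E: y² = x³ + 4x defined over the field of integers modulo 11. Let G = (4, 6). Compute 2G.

tangent at (4, 6): λ = (3·4² + 4)/(2·6) ≡ 8/1. 1⁻¹ ≡ 1 (mod 11), so λ ≡ 8·1 ≡ 8.
  x = λ² - 4 - 4 = 64 - 8 ≡ 1; y = λ·(4 - 1) - 6 ≡ 7. → (1, 7)

(1, 7)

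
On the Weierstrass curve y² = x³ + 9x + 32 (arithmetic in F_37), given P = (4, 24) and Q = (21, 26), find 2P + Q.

First 2P:
Repeated addition: build up to 2P.
2P: tangent at (4, 24): λ = (3·4² + 9)/(2·24) ≡ 20/11. 11⁻¹ ≡ 27 (mod 37) since 11·27 = 297 ≡ 1, so λ ≡ 20·27 ≡ 22.
  x = λ² - 4 - 4 = 484 - 8 ≡ 32; y = λ·(4 - 32) - 24 ≡ 26. → (32, 26)
2P = (32, 26).
Finally 2P + Q:
(32, 26) + (21, 26). λ = (26 - 26)/(21 - 32) ≡ 0/26 mod 37. 26⁻¹ ≡ 10 (mod 37) since 26·10 = 260 ≡ 1, so λ ≡ 0.
  x = λ² - 32 - 21 = 0 - 53 ≡ 21; y = λ·(32 - 21) - 26 ≡ 11. → (21, 11)

(21, 11)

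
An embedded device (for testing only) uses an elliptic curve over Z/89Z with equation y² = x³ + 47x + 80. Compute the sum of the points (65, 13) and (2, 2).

(31, 0)

(65, 13) + (2, 2). λ = (2 - 13)/(2 - 65) ≡ 78/26 mod 89. 26⁻¹ ≡ 24 (mod 89), so λ ≡ 3.
  x = λ² - 65 - 2 = 9 - 67 ≡ 31; y = λ·(65 - 31) - 13 ≡ 0. → (31, 0)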